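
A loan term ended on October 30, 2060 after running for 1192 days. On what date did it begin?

Going back 1192 days from October 30, 2060.
Going back 30 days from October 30, 2060 reaches the end of the previous month; 1192 − 30 = 1162 left.
September 2060 has 30 days: 1162 − 30 = 1132 left.
August 2060 has 31 days: 1132 − 31 = 1101 left.
July 2060 has 31 days: 1101 − 31 = 1070 left.
June 2060 has 30 days: 1070 − 30 = 1040 left.
May 2060 has 31 days: 1040 − 31 = 1009 left.
April 2060 has 30 days: 1009 − 30 = 979 left.
March 2060 has 31 days: 979 − 31 = 948 left.
February 2060 has 29 days (2060 is a leap year): 948 − 29 = 919 left.
January 2060 has 31 days: 919 − 31 = 888 left.
December 2059 has 31 days: 888 − 31 = 857 left.
November 2059 has 30 days: 857 − 30 = 827 left.
October 2059 has 31 days: 827 − 31 = 796 left.
September 2059 has 30 days: 796 − 30 = 766 left.
August 2059 has 31 days: 766 − 31 = 735 left.
July 2059 has 31 days: 735 − 31 = 704 left.
June 2059 has 30 days: 704 − 30 = 674 left.
May 2059 has 31 days: 674 − 31 = 643 left.
April 2059 has 30 days: 643 − 30 = 613 left.
March 2059 has 31 days: 613 − 31 = 582 left.
February 2059 has 28 days (2059 is not a leap year): 582 − 28 = 554 left.
January 2059 has 31 days: 554 − 31 = 523 left.
December 2058 has 31 days: 523 − 31 = 492 left.
November 2058 has 30 days: 492 − 30 = 462 left.
October 2058 has 31 days: 462 − 31 = 431 left.
September 2058 has 30 days: 431 − 30 = 401 left.
August 2058 has 31 days: 401 − 31 = 370 left.
July 2058 has 31 days: 370 − 31 = 339 left.
June 2058 has 30 days: 339 − 30 = 309 left.
May 2058 has 31 days: 309 − 31 = 278 left.
April 2058 has 30 days: 278 − 30 = 248 left.
March 2058 has 31 days: 248 − 31 = 217 left.
February 2058 has 28 days (2058 is not a leap year): 217 − 28 = 189 left.
January 2058 has 31 days: 189 − 31 = 158 left.
December 2057 has 31 days: 158 − 31 = 127 left.
November 2057 has 30 days: 127 − 30 = 97 left.
October 2057 has 31 days: 97 − 31 = 66 left.
September 2057 has 30 days: 66 − 30 = 36 left.
August 2057 has 31 days: 36 − 31 = 5 left.
July 2057 has 31 days; 31 − 5 = 26 → July 26, 2057.

July 26, 2057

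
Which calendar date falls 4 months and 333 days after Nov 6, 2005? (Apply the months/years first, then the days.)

Adding 4 months and 333 days from November 6, 2005: first the month/year part, then the days.
month 11 + 4 = 15, which is month 3 of year 2006 → March 2006.
Day 6 is valid in March, giving March 6, 2006.
Now add 333 days from March 6, 2006.
March has 31 days, so 31 − 6 = 25 days remain after March 6, 2006; 333 − 25 = 308 left.
April 2006 has 30 days: 308 − 30 = 278 left.
May 2006 has 31 days: 278 − 31 = 247 left.
June 2006 has 30 days: 247 − 30 = 217 left.
July 2006 has 31 days: 217 − 31 = 186 left.
August 2006 has 31 days: 186 − 31 = 155 left.
September 2006 has 30 days: 155 − 30 = 125 left.
October 2006 has 31 days: 125 − 31 = 94 left.
November 2006 has 30 days: 94 − 30 = 64 left.
December 2006 has 31 days: 64 − 31 = 33 left.
January 2007 has 31 days: 33 − 31 = 2 left.
2 days into February 2007 → February 2, 2007.

February 2, 2007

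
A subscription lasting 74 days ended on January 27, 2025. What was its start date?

Counting back 74 days from January 27, 2025.
Going back 27 days from January 27, 2025 reaches the end of the previous month; 74 − 27 = 47 left.
December 2024 has 31 days: 47 − 31 = 16 left.
November 2024 has 30 days; 30 − 16 = 14 → November 14, 2024.

November 14, 2024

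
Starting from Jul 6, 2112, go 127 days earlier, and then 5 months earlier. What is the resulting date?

Going back 127 days from July 6, 2112:
Going back 6 days from July 6, 2112 reaches the end of the previous month; 127 − 6 = 121 left.
June 2112 has 30 days: 121 − 30 = 91 left.
May 2112 has 31 days: 91 − 31 = 60 left.
April 2112 has 30 days: 60 − 30 = 30 left.
March 2112 has 31 days; 31 − 30 = 1 → March 1, 2112.
Going back 5 months from March 1, 2112:
month 3 − 5 = -2, which is month 10 of year 2111 → October 2111.
Day 1 is valid in October, giving October 1, 2111.

October 1, 2111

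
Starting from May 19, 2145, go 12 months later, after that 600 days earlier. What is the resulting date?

September 26, 2144

Adding 12 months from May 19, 2145:
month 5 + 12 = 17, which is month 5 of year 2146 → May 2146.
Day 19 is valid in May, giving May 19, 2146.
Counting back 600 days from May 19, 2146:
Going back 19 days from May 19, 2146 reaches the end of the previous month; 600 − 19 = 581 left.
April 2146 has 30 days: 581 − 30 = 551 left.
March 2146 has 31 days: 551 − 31 = 520 left.
February 2146 has 28 days (2146 is not a leap year): 520 − 28 = 492 left.
January 2146 has 31 days: 492 − 31 = 461 left.
December 2145 has 31 days: 461 − 31 = 430 left.
November 2145 has 30 days: 430 − 30 = 400 left.
October 2145 has 31 days: 400 − 31 = 369 left.
September 2145 has 30 days: 369 − 30 = 339 left.
August 2145 has 31 days: 339 − 31 = 308 left.
July 2145 has 31 days: 308 − 31 = 277 left.
June 2145 has 30 days: 277 − 30 = 247 left.
May 2145 has 31 days: 247 − 31 = 216 left.
April 2145 has 30 days: 216 − 30 = 186 left.
March 2145 has 31 days: 186 − 31 = 155 left.
February 2145 has 28 days (2145 is not a leap year): 155 − 28 = 127 left.
January 2145 has 31 days: 127 − 31 = 96 left.
December 2144 has 31 days: 96 − 31 = 65 left.
November 2144 has 30 days: 65 − 30 = 35 left.
October 2144 has 31 days: 35 − 31 = 4 left.
September 2144 has 30 days; 30 − 4 = 26 → September 26, 2144.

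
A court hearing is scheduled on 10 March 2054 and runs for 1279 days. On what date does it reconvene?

September 9, 2057

Adding 1279 days from March 10, 2054.
March has 31 days, so 31 − 10 = 21 days remain after March 10, 2054; 1279 − 21 = 1258 left.
April 2054 has 30 days: 1258 − 30 = 1228 left.
May 2054 has 31 days: 1228 − 31 = 1197 left.
June 2054 has 30 days: 1197 − 30 = 1167 left.
July 2054 has 31 days: 1167 − 31 = 1136 left.
August 2054 has 31 days: 1136 − 31 = 1105 left.
September 2054 has 30 days: 1105 − 30 = 1075 left.
October 2054 has 31 days: 1075 − 31 = 1044 left.
November 2054 has 30 days: 1044 − 30 = 1014 left.
December 2054 has 31 days: 1014 − 31 = 983 left.
January 2055 has 31 days: 983 − 31 = 952 left.
February 2055 has 28 days (2055 is not a leap year): 952 − 28 = 924 left.
March 2055 has 31 days: 924 − 31 = 893 left.
April 2055 has 30 days: 893 − 30 = 863 left.
May 2055 has 31 days: 863 − 31 = 832 left.
June 2055 has 30 days: 832 − 30 = 802 left.
July 2055 has 31 days: 802 − 31 = 771 left.
August 2055 has 31 days: 771 − 31 = 740 left.
September 2055 has 30 days: 740 − 30 = 710 left.
October 2055 has 31 days: 710 − 31 = 679 left.
November 2055 has 30 days: 679 − 30 = 649 left.
December 2055 has 31 days: 649 − 31 = 618 left.
January 2056 has 31 days: 618 − 31 = 587 left.
February 2056 has 29 days (2056 is a leap year): 587 − 29 = 558 left.
March 2056 has 31 days: 558 − 31 = 527 left.
April 2056 has 30 days: 527 − 30 = 497 left.
May 2056 has 31 days: 497 − 31 = 466 left.
June 2056 has 30 days: 466 − 30 = 436 left.
July 2056 has 31 days: 436 − 31 = 405 left.
August 2056 has 31 days: 405 − 31 = 374 left.
September 2056 has 30 days: 374 − 30 = 344 left.
October 2056 has 31 days: 344 − 31 = 313 left.
November 2056 has 30 days: 313 − 30 = 283 left.
December 2056 has 31 days: 283 − 31 = 252 left.
January 2057 has 31 days: 252 − 31 = 221 left.
February 2057 has 28 days (2057 is not a leap year): 221 − 28 = 193 left.
March 2057 has 31 days: 193 − 31 = 162 left.
April 2057 has 30 days: 162 − 30 = 132 left.
May 2057 has 31 days: 132 − 31 = 101 left.
June 2057 has 30 days: 101 − 30 = 71 left.
July 2057 has 31 days: 71 − 31 = 40 left.
August 2057 has 31 days: 40 − 31 = 9 left.
9 days into September 2057 → September 9, 2057.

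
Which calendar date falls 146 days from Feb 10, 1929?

July 6, 1929

Counting forward 146 days from February 10, 1929.
February has 28 days, so 28 − 10 = 18 days remain after February 10, 1929; 146 − 18 = 128 left.
March 1929 has 31 days: 128 − 31 = 97 left.
April 1929 has 30 days: 97 − 30 = 67 left.
May 1929 has 31 days: 67 − 31 = 36 left.
June 1929 has 30 days: 36 − 30 = 6 left.
6 days into July 1929 → July 6, 1929.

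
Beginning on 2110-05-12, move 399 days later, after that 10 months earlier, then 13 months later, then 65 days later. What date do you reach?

November 19, 2111

Advancing 399 days from May 12, 2110:
May has 31 days, so 31 − 12 = 19 days remain after May 12, 2110; 399 − 19 = 380 left.
June 2110 has 30 days: 380 − 30 = 350 left.
July 2110 has 31 days: 350 − 31 = 319 left.
August 2110 has 31 days: 319 − 31 = 288 left.
September 2110 has 30 days: 288 − 30 = 258 left.
October 2110 has 31 days: 258 − 31 = 227 left.
November 2110 has 30 days: 227 − 30 = 197 left.
December 2110 has 31 days: 197 − 31 = 166 left.
January 2111 has 31 days: 166 − 31 = 135 left.
February 2111 has 28 days (2111 is not a leap year): 135 − 28 = 107 left.
March 2111 has 31 days: 107 − 31 = 76 left.
April 2111 has 30 days: 76 − 30 = 46 left.
May 2111 has 31 days: 46 − 31 = 15 left.
15 days into June 2111 → June 15, 2111.
Counting back 10 months from June 15, 2111:
month 6 − 10 = -4, which is month 8 of year 2110 → August 2110.
Day 15 is valid in August, giving August 15, 2110.
Advancing 13 months from August 15, 2110:
month 8 + 13 = 21, which is month 9 of year 2111 → September 2111.
Day 15 is valid in September, giving September 15, 2111.
Advancing 65 days from September 15, 2111:
September has 30 days, so 30 − 15 = 15 days remain after September 15, 2111; 65 − 15 = 50 left.
October 2111 has 31 days: 50 − 31 = 19 left.
19 days into November 2111 → November 19, 2111.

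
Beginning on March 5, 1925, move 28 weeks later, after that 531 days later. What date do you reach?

Counting forward 28 weeks (= 196 days) from March 5, 1925:
March has 31 days, so 31 − 5 = 26 days remain after March 5, 1925; 196 − 26 = 170 left.
April 1925 has 30 days: 170 − 30 = 140 left.
May 1925 has 31 days: 140 − 31 = 109 left.
June 1925 has 30 days: 109 − 30 = 79 left.
July 1925 has 31 days: 79 − 31 = 48 left.
August 1925 has 31 days: 48 − 31 = 17 left.
17 days into September 1925 → September 17, 1925.
Advancing 531 days from September 17, 1925:
September has 30 days, so 30 − 17 = 13 days remain after September 17, 1925; 531 − 13 = 518 left.
October 1925 has 31 days: 518 − 31 = 487 left.
November 1925 has 30 days: 487 − 30 = 457 left.
December 1925 has 31 days: 457 − 31 = 426 left.
January 1926 has 31 days: 426 − 31 = 395 left.
February 1926 has 28 days (1926 is not a leap year): 395 − 28 = 367 left.
March 1926 has 31 days: 367 − 31 = 336 left.
April 1926 has 30 days: 336 − 30 = 306 left.
May 1926 has 31 days: 306 − 31 = 275 left.
June 1926 has 30 days: 275 − 30 = 245 left.
July 1926 has 31 days: 245 − 31 = 214 left.
August 1926 has 31 days: 214 − 31 = 183 left.
September 1926 has 30 days: 183 − 30 = 153 left.
October 1926 has 31 days: 153 − 31 = 122 left.
November 1926 has 30 days: 122 − 30 = 92 left.
December 1926 has 31 days: 92 − 31 = 61 left.
January 1927 has 31 days: 61 − 31 = 30 left.
February 1927 has 28 days (1927 is not a leap year): 30 − 28 = 2 left.
2 days into March 1927 → March 2, 1927.

March 2, 1927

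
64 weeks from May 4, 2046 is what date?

Counting forward 64 weeks = 448 days from May 4, 2046.
May has 31 days, so 31 − 4 = 27 days remain after May 4, 2046; 448 − 27 = 421 left.
June 2046 has 30 days: 421 − 30 = 391 left.
July 2046 has 31 days: 391 − 31 = 360 left.
August 2046 has 31 days: 360 − 31 = 329 left.
September 2046 has 30 days: 329 − 30 = 299 left.
October 2046 has 31 days: 299 − 31 = 268 left.
November 2046 has 30 days: 268 − 30 = 238 left.
December 2046 has 31 days: 238 − 31 = 207 left.
January 2047 has 31 days: 207 − 31 = 176 left.
February 2047 has 28 days (2047 is not a leap year): 176 − 28 = 148 left.
March 2047 has 31 days: 148 − 31 = 117 left.
April 2047 has 30 days: 117 − 30 = 87 left.
May 2047 has 31 days: 87 − 31 = 56 left.
June 2047 has 30 days: 56 − 30 = 26 left.
26 days into July 2047 → July 26, 2047.

July 26, 2047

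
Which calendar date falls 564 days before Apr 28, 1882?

Counting back 564 days from April 28, 1882.
Going back 28 days from April 28, 1882 reaches the end of the previous month; 564 − 28 = 536 left.
March 1882 has 31 days: 536 − 31 = 505 left.
February 1882 has 28 days (1882 is not a leap year): 505 − 28 = 477 left.
January 1882 has 31 days: 477 − 31 = 446 left.
December 1881 has 31 days: 446 − 31 = 415 left.
November 1881 has 30 days: 415 − 30 = 385 left.
October 1881 has 31 days: 385 − 31 = 354 left.
September 1881 has 30 days: 354 − 30 = 324 left.
August 1881 has 31 days: 324 − 31 = 293 left.
July 1881 has 31 days: 293 − 31 = 262 left.
June 1881 has 30 days: 262 − 30 = 232 left.
May 1881 has 31 days: 232 − 31 = 201 left.
April 1881 has 30 days: 201 − 30 = 171 left.
March 1881 has 31 days: 171 − 31 = 140 left.
February 1881 has 28 days (1881 is not a leap year): 140 − 28 = 112 left.
January 1881 has 31 days: 112 − 31 = 81 left.
December 1880 has 31 days: 81 − 31 = 50 left.
November 1880 has 30 days: 50 − 30 = 20 left.
October 1880 has 31 days; 31 − 20 = 11 → October 11, 1880.

October 11, 1880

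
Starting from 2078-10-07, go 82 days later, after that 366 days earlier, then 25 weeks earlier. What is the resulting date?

July 5, 2077

Counting forward 82 days from October 7, 2078:
October has 31 days, so 31 − 7 = 24 days remain after October 7, 2078; 82 − 24 = 58 left.
November 2078 has 30 days: 58 − 30 = 28 left.
28 days into December 2078 → December 28, 2078.
Subtracting 366 days from December 28, 2078:
Going back 28 days from December 28, 2078 reaches the end of the previous month; 366 − 28 = 338 left.
November 2078 has 30 days: 338 − 30 = 308 left.
October 2078 has 31 days: 308 − 31 = 277 left.
September 2078 has 30 days: 277 − 30 = 247 left.
August 2078 has 31 days: 247 − 31 = 216 left.
July 2078 has 31 days: 216 − 31 = 185 left.
June 2078 has 30 days: 185 − 30 = 155 left.
May 2078 has 31 days: 155 − 31 = 124 left.
April 2078 has 30 days: 124 − 30 = 94 left.
March 2078 has 31 days: 94 − 31 = 63 left.
February 2078 has 28 days (2078 is not a leap year): 63 − 28 = 35 left.
January 2078 has 31 days: 35 − 31 = 4 left.
December 2077 has 31 days; 31 − 4 = 27 → December 27, 2077.
Counting back 25 weeks (= 175 days) from December 27, 2077:
Going back 27 days from December 27, 2077 reaches the end of the previous month; 175 − 27 = 148 left.
November 2077 has 30 days: 148 − 30 = 118 left.
October 2077 has 31 days: 118 − 31 = 87 left.
September 2077 has 30 days: 87 − 30 = 57 left.
August 2077 has 31 days: 57 − 31 = 26 left.
July 2077 has 31 days; 31 − 26 = 5 → July 5, 2077.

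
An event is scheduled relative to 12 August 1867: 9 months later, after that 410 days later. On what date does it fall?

Adding 9 months from August 12, 1867:
month 8 + 9 = 17, which is month 5 of year 1868 → May 1868.
Day 12 is valid in May, giving May 12, 1868.
Adding 410 days from May 12, 1868:
May has 31 days, so 31 − 12 = 19 days remain after May 12, 1868; 410 − 19 = 391 left.
June 1868 has 30 days: 391 − 30 = 361 left.
July 1868 has 31 days: 361 − 31 = 330 left.
August 1868 has 31 days: 330 − 31 = 299 left.
September 1868 has 30 days: 299 − 30 = 269 left.
October 1868 has 31 days: 269 − 31 = 238 left.
November 1868 has 30 days: 238 − 30 = 208 left.
December 1868 has 31 days: 208 − 31 = 177 left.
January 1869 has 31 days: 177 − 31 = 146 left.
February 1869 has 28 days (1869 is not a leap year): 146 − 28 = 118 left.
March 1869 has 31 days: 118 − 31 = 87 left.
April 1869 has 30 days: 87 − 30 = 57 left.
May 1869 has 31 days: 57 − 31 = 26 left.
26 days into June 1869 → June 26, 1869.

June 26, 1869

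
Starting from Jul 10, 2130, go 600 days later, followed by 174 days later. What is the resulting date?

Advancing 600 days from July 10, 2130:
July has 31 days, so 31 − 10 = 21 days remain after July 10, 2130; 600 − 21 = 579 left.
August 2130 has 31 days: 579 − 31 = 548 left.
September 2130 has 30 days: 548 − 30 = 518 left.
October 2130 has 31 days: 518 − 31 = 487 left.
November 2130 has 30 days: 487 − 30 = 457 left.
December 2130 has 31 days: 457 − 31 = 426 left.
January 2131 has 31 days: 426 − 31 = 395 left.
February 2131 has 28 days (2131 is not a leap year): 395 − 28 = 367 left.
March 2131 has 31 days: 367 − 31 = 336 left.
April 2131 has 30 days: 336 − 30 = 306 left.
May 2131 has 31 days: 306 − 31 = 275 left.
June 2131 has 30 days: 275 − 30 = 245 left.
July 2131 has 31 days: 245 − 31 = 214 left.
August 2131 has 31 days: 214 − 31 = 183 left.
September 2131 has 30 days: 183 − 30 = 153 left.
October 2131 has 31 days: 153 − 31 = 122 left.
November 2131 has 30 days: 122 − 30 = 92 left.
December 2131 has 31 days: 92 − 31 = 61 left.
January 2132 has 31 days: 61 − 31 = 30 left.
February 2132 has 29 days (2132 is a leap year): 30 − 29 = 1 left.
1 day into March 2132 → March 1, 2132.
Counting forward 174 days from March 1, 2132:
March has 31 days, so 31 − 1 = 30 days remain after March 1, 2132; 174 − 30 = 144 left.
April 2132 has 30 days: 144 − 30 = 114 left.
May 2132 has 31 days: 114 − 31 = 83 left.
June 2132 has 30 days: 83 − 30 = 53 left.
July 2132 has 31 days: 53 − 31 = 22 left.
22 days into August 2132 → August 22, 2132.

August 22, 2132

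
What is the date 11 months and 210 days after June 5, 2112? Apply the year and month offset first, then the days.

Advancing 11 months and 210 days from June 5, 2112: first the month/year part, then the days.
month 6 + 11 = 17, which is month 5 of year 2113 → May 2113.
Day 5 is valid in May, giving May 5, 2113.
Now add 210 days from May 5, 2113.
May has 31 days, so 31 − 5 = 26 days remain after May 5, 2113; 210 − 26 = 184 left.
June 2113 has 30 days: 184 − 30 = 154 left.
July 2113 has 31 days: 154 − 31 = 123 left.
August 2113 has 31 days: 123 − 31 = 92 left.
September 2113 has 30 days: 92 − 30 = 62 left.
October 2113 has 31 days: 62 − 31 = 31 left.
November 2113 has 30 days: 31 − 30 = 1 left.
1 day into December 2113 → December 1, 2113.

December 1, 2113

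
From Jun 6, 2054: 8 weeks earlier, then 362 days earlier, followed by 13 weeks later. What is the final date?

July 14, 2053

Subtracting 8 weeks (= 56 days) from June 6, 2054:
Going back 6 days from June 6, 2054 reaches the end of the previous month; 56 − 6 = 50 left.
May 2054 has 31 days: 50 − 31 = 19 left.
April 2054 has 30 days; 30 − 19 = 11 → April 11, 2054.
Going back 362 days from April 11, 2054:
Going back 11 days from April 11, 2054 reaches the end of the previous month; 362 − 11 = 351 left.
March 2054 has 31 days: 351 − 31 = 320 left.
February 2054 has 28 days (2054 is not a leap year): 320 − 28 = 292 left.
January 2054 has 31 days: 292 − 31 = 261 left.
December 2053 has 31 days: 261 − 31 = 230 left.
November 2053 has 30 days: 230 − 30 = 200 left.
October 2053 has 31 days: 200 − 31 = 169 left.
September 2053 has 30 days: 169 − 30 = 139 left.
August 2053 has 31 days: 139 − 31 = 108 left.
July 2053 has 31 days: 108 − 31 = 77 left.
June 2053 has 30 days: 77 − 30 = 47 left.
May 2053 has 31 days: 47 − 31 = 16 left.
April 2053 has 30 days; 30 − 16 = 14 → April 14, 2053.
Adding 13 weeks (= 91 days) from April 14, 2053:
April has 30 days, so 30 − 14 = 16 days remain after April 14, 2053; 91 − 16 = 75 left.
May 2053 has 31 days: 75 − 31 = 44 left.
June 2053 has 30 days: 44 − 30 = 14 left.
14 days into July 2053 → July 14, 2053.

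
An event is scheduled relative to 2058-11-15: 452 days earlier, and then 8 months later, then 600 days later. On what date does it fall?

Subtracting 452 days from November 15, 2058:
Going back 15 days from November 15, 2058 reaches the end of the previous month; 452 − 15 = 437 left.
October 2058 has 31 days: 437 − 31 = 406 left.
September 2058 has 30 days: 406 − 30 = 376 left.
August 2058 has 31 days: 376 − 31 = 345 left.
July 2058 has 31 days: 345 − 31 = 314 left.
June 2058 has 30 days: 314 − 30 = 284 left.
May 2058 has 31 days: 284 − 31 = 253 left.
April 2058 has 30 days: 253 − 30 = 223 left.
March 2058 has 31 days: 223 − 31 = 192 left.
February 2058 has 28 days (2058 is not a leap year): 192 − 28 = 164 left.
January 2058 has 31 days: 164 − 31 = 133 left.
December 2057 has 31 days: 133 − 31 = 102 left.
November 2057 has 30 days: 102 − 30 = 72 left.
October 2057 has 31 days: 72 − 31 = 41 left.
September 2057 has 30 days: 41 − 30 = 11 left.
August 2057 has 31 days; 31 − 11 = 20 → August 20, 2057.
Counting forward 8 months from August 20, 2057:
month 8 + 8 = 16, which is month 4 of year 2058 → April 2058.
Day 20 is valid in April, giving April 20, 2058.
Advancing 600 days from April 20, 2058:
April has 30 days, so 30 − 20 = 10 days remain after April 20, 2058; 600 − 10 = 590 left.
May 2058 has 31 days: 590 − 31 = 559 left.
June 2058 has 30 days: 559 − 30 = 529 left.
July 2058 has 31 days: 529 − 31 = 498 left.
August 2058 has 31 days: 498 − 31 = 467 left.
September 2058 has 30 days: 467 − 30 = 437 left.
October 2058 has 31 days: 437 − 31 = 406 left.
November 2058 has 30 days: 406 − 30 = 376 left.
December 2058 has 31 days: 376 − 31 = 345 left.
January 2059 has 31 days: 345 − 31 = 314 left.
February 2059 has 28 days (2059 is not a leap year): 314 − 28 = 286 left.
March 2059 has 31 days: 286 − 31 = 255 left.
April 2059 has 30 days: 255 − 30 = 225 left.
May 2059 has 31 days: 225 − 31 = 194 left.
June 2059 has 30 days: 194 − 30 = 164 left.
July 2059 has 31 days: 164 − 31 = 133 left.
August 2059 has 31 days: 133 − 31 = 102 left.
September 2059 has 30 days: 102 − 30 = 72 left.
October 2059 has 31 days: 72 − 31 = 41 left.
November 2059 has 30 days: 41 − 30 = 11 left.
11 days into December 2059 → December 11, 2059.

December 11, 2059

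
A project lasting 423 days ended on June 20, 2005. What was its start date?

Going back 423 days from June 20, 2005.
Going back 20 days from June 20, 2005 reaches the end of the previous month; 423 − 20 = 403 left.
May 2005 has 31 days: 403 − 31 = 372 left.
April 2005 has 30 days: 372 − 30 = 342 left.
March 2005 has 31 days: 342 − 31 = 311 left.
February 2005 has 28 days (2005 is not a leap year): 311 − 28 = 283 left.
January 2005 has 31 days: 283 − 31 = 252 left.
December 2004 has 31 days: 252 − 31 = 221 left.
November 2004 has 30 days: 221 − 30 = 191 left.
October 2004 has 31 days: 191 − 31 = 160 left.
September 2004 has 30 days: 160 − 30 = 130 left.
August 2004 has 31 days: 130 − 31 = 99 left.
July 2004 has 31 days: 99 − 31 = 68 left.
June 2004 has 30 days: 68 − 30 = 38 left.
May 2004 has 31 days: 38 − 31 = 7 left.
April 2004 has 30 days; 30 − 7 = 23 → April 23, 2004.

April 23, 2004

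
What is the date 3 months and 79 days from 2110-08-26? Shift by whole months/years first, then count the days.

Counting forward 3 months and 79 days from August 26, 2110: first the month/year part, then the days.
month 8 + 3 = 11 → November 2110.
Day 26 is valid in November, giving November 26, 2110.
Now add 79 days from November 26, 2110.
November has 30 days, so 30 − 26 = 4 days remain after November 26, 2110; 79 − 4 = 75 left.
December 2110 has 31 days: 75 − 31 = 44 left.
January 2111 has 31 days: 44 − 31 = 13 left.
13 days into February 2111 → February 13, 2111.

February 13, 2111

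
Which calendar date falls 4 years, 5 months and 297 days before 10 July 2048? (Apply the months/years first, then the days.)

April 19, 2043

Subtracting 4 years, 5 months and 297 days from July 10, 2048: first the month/year part, then the days.
-4 years → 2044; month 7 − 5 = 2 → February 2044.
Day 10 is valid in February, giving February 10, 2044.
Now subtract 297 days from February 10, 2044.
Going back 10 days from February 10, 2044 reaches the end of the previous month; 297 − 10 = 287 left.
January 2044 has 31 days: 287 − 31 = 256 left.
December 2043 has 31 days: 256 − 31 = 225 left.
November 2043 has 30 days: 225 − 30 = 195 left.
October 2043 has 31 days: 195 − 31 = 164 left.
September 2043 has 30 days: 164 − 30 = 134 left.
August 2043 has 31 days: 134 − 31 = 103 left.
July 2043 has 31 days: 103 − 31 = 72 left.
June 2043 has 30 days: 72 − 30 = 42 left.
May 2043 has 31 days: 42 − 31 = 11 left.
April 2043 has 30 days; 30 − 11 = 19 → April 19, 2043.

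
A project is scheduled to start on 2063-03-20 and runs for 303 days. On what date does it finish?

January 17, 2064

Adding 303 days from March 20, 2063.
March has 31 days, so 31 − 20 = 11 days remain after March 20, 2063; 303 − 11 = 292 left.
April 2063 has 30 days: 292 − 30 = 262 left.
May 2063 has 31 days: 262 − 31 = 231 left.
June 2063 has 30 days: 231 − 30 = 201 left.
July 2063 has 31 days: 201 − 31 = 170 left.
August 2063 has 31 days: 170 − 31 = 139 left.
September 2063 has 30 days: 139 − 30 = 109 left.
October 2063 has 31 days: 109 − 31 = 78 left.
November 2063 has 30 days: 78 − 30 = 48 left.
December 2063 has 31 days: 48 − 31 = 17 left.
17 days into January 2064 → January 17, 2064.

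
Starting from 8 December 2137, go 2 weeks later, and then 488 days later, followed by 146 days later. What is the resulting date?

Adding 2 weeks (= 14 days) from December 8, 2137:
December has 31 days; 8 + 14 = 22, still in December.
Advancing 488 days from December 22, 2137:
December has 31 days, so 31 − 22 = 9 days remain after December 22, 2137; 488 − 9 = 479 left.
January 2138 has 31 days: 479 − 31 = 448 left.
February 2138 has 28 days (2138 is not a leap year): 448 − 28 = 420 left.
March 2138 has 31 days: 420 − 31 = 389 left.
April 2138 has 30 days: 389 − 30 = 359 left.
May 2138 has 31 days: 359 − 31 = 328 left.
June 2138 has 30 days: 328 − 30 = 298 left.
July 2138 has 31 days: 298 − 31 = 267 left.
August 2138 has 31 days: 267 − 31 = 236 left.
September 2138 has 30 days: 236 − 30 = 206 left.
October 2138 has 31 days: 206 − 31 = 175 left.
November 2138 has 30 days: 175 − 30 = 145 left.
December 2138 has 31 days: 145 − 31 = 114 left.
January 2139 has 31 days: 114 − 31 = 83 left.
February 2139 has 28 days (2139 is not a leap year): 83 − 28 = 55 left.
March 2139 has 31 days: 55 − 31 = 24 left.
24 days into April 2139 → April 24, 2139.
Advancing 146 days from April 24, 2139:
April has 30 days, so 30 − 24 = 6 days remain after April 24, 2139; 146 − 6 = 140 left.
May 2139 has 31 days: 140 − 31 = 109 left.
June 2139 has 30 days: 109 − 30 = 79 left.
July 2139 has 31 days: 79 − 31 = 48 left.
August 2139 has 31 days: 48 − 31 = 17 left.
17 days into September 2139 → September 17, 2139.

September 17, 2139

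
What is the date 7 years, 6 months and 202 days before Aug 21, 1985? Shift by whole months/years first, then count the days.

August 3, 1977

Subtracting 7 years, 6 months and 202 days from August 21, 1985: first the month/year part, then the days.
-7 years → 1978; month 8 − 6 = 2 → February 1978.
Day 21 is valid in February, giving February 21, 1978.
Now subtract 202 days from February 21, 1978.
Going back 21 days from February 21, 1978 reaches the end of the previous month; 202 − 21 = 181 left.
January 1978 has 31 days: 181 − 31 = 150 left.
December 1977 has 31 days: 150 − 31 = 119 left.
November 1977 has 30 days: 119 − 30 = 89 left.
October 1977 has 31 days: 89 − 31 = 58 left.
September 1977 has 30 days: 58 − 30 = 28 left.
August 1977 has 31 days; 31 − 28 = 3 → August 3, 1977.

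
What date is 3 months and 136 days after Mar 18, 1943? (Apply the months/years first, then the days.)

November 1, 1943

Adding 3 months and 136 days from March 18, 1943: first the month/year part, then the days.
month 3 + 3 = 6 → June 1943.
Day 18 is valid in June, giving June 18, 1943.
Now add 136 days from June 18, 1943.
June has 30 days, so 30 − 18 = 12 days remain after June 18, 1943; 136 − 12 = 124 left.
July 1943 has 31 days: 124 − 31 = 93 left.
August 1943 has 31 days: 93 − 31 = 62 left.
September 1943 has 30 days: 62 − 30 = 32 left.
October 1943 has 31 days: 32 − 31 = 1 left.
1 day into November 1943 → November 1, 1943.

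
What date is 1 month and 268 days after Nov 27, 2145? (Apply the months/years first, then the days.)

Advancing 1 month and 268 days from November 27, 2145: first the month/year part, then the days.
month 11 + 1 = 12 → December 2145.
Day 27 is valid in December, giving December 27, 2145.
Now add 268 days from December 27, 2145.
December has 31 days, so 31 − 27 = 4 days remain after December 27, 2145; 268 − 4 = 264 left.
January 2146 has 31 days: 264 − 31 = 233 left.
February 2146 has 28 days (2146 is not a leap year): 233 − 28 = 205 left.
March 2146 has 31 days: 205 − 31 = 174 left.
April 2146 has 30 days: 174 − 30 = 144 left.
May 2146 has 31 days: 144 − 31 = 113 left.
June 2146 has 30 days: 113 − 30 = 83 left.
July 2146 has 31 days: 83 − 31 = 52 left.
August 2146 has 31 days: 52 − 31 = 21 left.
21 days into September 2146 → September 21, 2146.

September 21, 2146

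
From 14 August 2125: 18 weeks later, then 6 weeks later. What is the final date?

Counting forward 18 weeks (= 126 days) from August 14, 2125:
August has 31 days, so 31 − 14 = 17 days remain after August 14, 2125; 126 − 17 = 109 left.
September 2125 has 30 days: 109 − 30 = 79 left.
October 2125 has 31 days: 79 − 31 = 48 left.
November 2125 has 30 days: 48 − 30 = 18 left.
18 days into December 2125 → December 18, 2125.
Advancing 6 weeks (= 42 days) from December 18, 2125:
December has 31 days, so 31 − 18 = 13 days remain after December 18, 2125; 42 − 13 = 29 left.
29 days into January 2126 → January 29, 2126.

January 29, 2126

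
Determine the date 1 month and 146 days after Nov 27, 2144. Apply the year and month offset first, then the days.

Adding 1 month and 146 days from November 27, 2144: first the month/year part, then the days.
month 11 + 1 = 12 → December 2144.
Day 27 is valid in December, giving December 27, 2144.
Now add 146 days from December 27, 2144.
December has 31 days, so 31 − 27 = 4 days remain after December 27, 2144; 146 − 4 = 142 left.
January 2145 has 31 days: 142 − 31 = 111 left.
February 2145 has 28 days (2145 is not a leap year): 111 − 28 = 83 left.
March 2145 has 31 days: 83 − 31 = 52 left.
April 2145 has 30 days: 52 − 30 = 22 left.
22 days into May 2145 → May 22, 2145.

May 22, 2145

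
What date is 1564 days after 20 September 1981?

Advancing 1564 days from September 20, 1981.
September has 30 days, so 30 − 20 = 10 days remain after September 20, 1981; 1564 − 10 = 1554 left.
October 1981 has 31 days: 1554 − 31 = 1523 left.
November 1981 has 30 days: 1523 − 30 = 1493 left.
December 1981 has 31 days: 1493 − 31 = 1462 left.
January 1982 has 31 days: 1462 − 31 = 1431 left.
February 1982 has 28 days (1982 is not a leap year): 1431 − 28 = 1403 left.
March 1982 has 31 days: 1403 − 31 = 1372 left.
April 1982 has 30 days: 1372 − 30 = 1342 left.
May 1982 has 31 days: 1342 − 31 = 1311 left.
June 1982 has 30 days: 1311 − 30 = 1281 left.
July 1982 has 31 days: 1281 − 31 = 1250 left.
August 1982 has 31 days: 1250 − 31 = 1219 left.
September 1982 has 30 days: 1219 − 30 = 1189 left.
October 1982 has 31 days: 1189 − 31 = 1158 left.
November 1982 has 30 days: 1158 − 30 = 1128 left.
December 1982 has 31 days: 1128 − 31 = 1097 left.
January 1983 has 31 days: 1097 − 31 = 1066 left.
February 1983 has 28 days (1983 is not a leap year): 1066 − 28 = 1038 left.
March 1983 has 31 days: 1038 − 31 = 1007 left.
April 1983 has 30 days: 1007 − 30 = 977 left.
May 1983 has 31 days: 977 − 31 = 946 left.
June 1983 has 30 days: 946 − 30 = 916 left.
July 1983 has 31 days: 916 − 31 = 885 left.
August 1983 has 31 days: 885 − 31 = 854 left.
September 1983 has 30 days: 854 − 30 = 824 left.
October 1983 has 31 days: 824 − 31 = 793 left.
November 1983 has 30 days: 793 − 30 = 763 left.
December 1983 has 31 days: 763 − 31 = 732 left.
January 1984 has 31 days: 732 − 31 = 701 left.
February 1984 has 29 days (1984 is a leap year): 701 − 29 = 672 left.
March 1984 has 31 days: 672 − 31 = 641 left.
April 1984 has 30 days: 641 − 30 = 611 left.
May 1984 has 31 days: 611 − 31 = 580 left.
June 1984 has 30 days: 580 − 30 = 550 left.
July 1984 has 31 days: 550 − 31 = 519 left.
August 1984 has 31 days: 519 − 31 = 488 left.
September 1984 has 30 days: 488 − 30 = 458 left.
October 1984 has 31 days: 458 − 31 = 427 left.
November 1984 has 30 days: 427 − 30 = 397 left.
December 1984 has 31 days: 397 − 31 = 366 left.
January 1985 has 31 days: 366 − 31 = 335 left.
February 1985 has 28 days (1985 is not a leap year): 335 − 28 = 307 left.
March 1985 has 31 days: 307 − 31 = 276 left.
April 1985 has 30 days: 276 − 30 = 246 left.
May 1985 has 31 days: 246 − 31 = 215 left.
June 1985 has 30 days: 215 − 30 = 185 left.
July 1985 has 31 days: 185 − 31 = 154 left.
August 1985 has 31 days: 154 − 31 = 123 left.
September 1985 has 30 days: 123 − 30 = 93 left.
October 1985 has 31 days: 93 − 31 = 62 left.
November 1985 has 30 days: 62 − 30 = 32 left.
December 1985 has 31 days: 32 − 31 = 1 left.
1 day into January 1986 → January 1, 1986.

January 1, 1986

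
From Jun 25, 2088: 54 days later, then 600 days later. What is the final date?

April 10, 2090

Adding 54 days from June 25, 2088:
June has 30 days, so 30 − 25 = 5 days remain after June 25, 2088; 54 − 5 = 49 left.
July 2088 has 31 days: 49 − 31 = 18 left.
18 days into August 2088 → August 18, 2088.
Adding 600 days from August 18, 2088:
August has 31 days, so 31 − 18 = 13 days remain after August 18, 2088; 600 − 13 = 587 left.
September 2088 has 30 days: 587 − 30 = 557 left.
October 2088 has 31 days: 557 − 31 = 526 left.
November 2088 has 30 days: 526 − 30 = 496 left.
December 2088 has 31 days: 496 − 31 = 465 left.
January 2089 has 31 days: 465 − 31 = 434 left.
February 2089 has 28 days (2089 is not a leap year): 434 − 28 = 406 left.
March 2089 has 31 days: 406 − 31 = 375 left.
April 2089 has 30 days: 375 − 30 = 345 left.
May 2089 has 31 days: 345 − 31 = 314 left.
June 2089 has 30 days: 314 − 30 = 284 left.
July 2089 has 31 days: 284 − 31 = 253 left.
August 2089 has 31 days: 253 − 31 = 222 left.
September 2089 has 30 days: 222 − 30 = 192 left.
October 2089 has 31 days: 192 − 31 = 161 left.
November 2089 has 30 days: 161 − 30 = 131 left.
December 2089 has 31 days: 131 − 31 = 100 left.
January 2090 has 31 days: 100 − 31 = 69 left.
February 2090 has 28 days (2090 is not a leap year): 69 − 28 = 41 left.
March 2090 has 31 days: 41 − 31 = 10 left.
10 days into April 2090 → April 10, 2090.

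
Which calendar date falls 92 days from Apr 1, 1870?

Counting forward 92 days from April 1, 1870.
April has 30 days, so 30 − 1 = 29 days remain after April 1, 1870; 92 − 29 = 63 left.
May 1870 has 31 days: 63 − 31 = 32 left.
June 1870 has 30 days: 32 − 30 = 2 left.
2 days into July 1870 → July 2, 1870.

July 2, 1870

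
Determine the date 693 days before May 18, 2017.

June 25, 2015

Counting back 693 days from May 18, 2017.
Going back 18 days from May 18, 2017 reaches the end of the previous month; 693 − 18 = 675 left.
April 2017 has 30 days: 675 − 30 = 645 left.
March 2017 has 31 days: 645 − 31 = 614 left.
February 2017 has 28 days (2017 is not a leap year): 614 − 28 = 586 left.
January 2017 has 31 days: 586 − 31 = 555 left.
December 2016 has 31 days: 555 − 31 = 524 left.
November 2016 has 30 days: 524 − 30 = 494 left.
October 2016 has 31 days: 494 − 31 = 463 left.
September 2016 has 30 days: 463 − 30 = 433 left.
August 2016 has 31 days: 433 − 31 = 402 left.
July 2016 has 31 days: 402 − 31 = 371 left.
June 2016 has 30 days: 371 − 30 = 341 left.
May 2016 has 31 days: 341 − 31 = 310 left.
April 2016 has 30 days: 310 − 30 = 280 left.
March 2016 has 31 days: 280 − 31 = 249 left.
February 2016 has 29 days (2016 is a leap year): 249 − 29 = 220 left.
January 2016 has 31 days: 220 − 31 = 189 left.
December 2015 has 31 days: 189 − 31 = 158 left.
November 2015 has 30 days: 158 − 30 = 128 left.
October 2015 has 31 days: 128 − 31 = 97 left.
September 2015 has 30 days: 97 − 30 = 67 left.
August 2015 has 31 days: 67 − 31 = 36 left.
July 2015 has 31 days: 36 − 31 = 5 left.
June 2015 has 30 days; 30 − 5 = 25 → June 25, 2015.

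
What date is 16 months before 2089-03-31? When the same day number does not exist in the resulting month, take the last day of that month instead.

Counting back 16 months from March 31, 2089.
month 3 − 16 = -13, which is month 11 of year 2087 → November 2087.
November 2087 has only 30 days and the start was day 31, so the date clamps to November 30, 2087.

November 30, 2087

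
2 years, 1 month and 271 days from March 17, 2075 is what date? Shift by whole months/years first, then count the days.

Counting forward 2 years, 1 month and 271 days from March 17, 2075: first the month/year part, then the days.
+2 years → 2077; month 3 + 1 = 4 → April 2077.
Day 17 is valid in April, giving April 17, 2077.
Now add 271 days from April 17, 2077.
April has 30 days, so 30 − 17 = 13 days remain after April 17, 2077; 271 − 13 = 258 left.
May 2077 has 31 days: 258 − 31 = 227 left.
June 2077 has 30 days: 227 − 30 = 197 left.
July 2077 has 31 days: 197 − 31 = 166 left.
August 2077 has 31 days: 166 − 31 = 135 left.
September 2077 has 30 days: 135 − 30 = 105 left.
October 2077 has 31 days: 105 − 31 = 74 left.
November 2077 has 30 days: 74 − 30 = 44 left.
December 2077 has 31 days: 44 − 31 = 13 left.
13 days into January 2078 → January 13, 2078.

January 13, 2078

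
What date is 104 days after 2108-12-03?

March 17, 2109

Adding 104 days from December 3, 2108.
December has 31 days, so 31 − 3 = 28 days remain after December 3, 2108; 104 − 28 = 76 left.
January 2109 has 31 days: 76 − 31 = 45 left.
February 2109 has 28 days (2109 is not a leap year): 45 − 28 = 17 left.
17 days into March 2109 → March 17, 2109.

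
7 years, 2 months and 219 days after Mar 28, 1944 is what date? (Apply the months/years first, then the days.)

January 2, 1952

Adding 7 years, 2 months and 219 days from March 28, 1944: first the month/year part, then the days.
+7 years → 1951; month 3 + 2 = 5 → May 1951.
Day 28 is valid in May, giving May 28, 1951.
Now add 219 days from May 28, 1951.
May has 31 days, so 31 − 28 = 3 days remain after May 28, 1951; 219 − 3 = 216 left.
June 1951 has 30 days: 216 − 30 = 186 left.
July 1951 has 31 days: 186 − 31 = 155 left.
August 1951 has 31 days: 155 − 31 = 124 left.
September 1951 has 30 days: 124 − 30 = 94 left.
October 1951 has 31 days: 94 − 31 = 63 left.
November 1951 has 30 days: 63 − 30 = 33 left.
December 1951 has 31 days: 33 − 31 = 2 left.
2 days into January 1952 → January 2, 1952.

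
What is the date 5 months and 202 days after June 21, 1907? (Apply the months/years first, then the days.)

June 10, 1908

Advancing 5 months and 202 days from June 21, 1907: first the month/year part, then the days.
month 6 + 5 = 11 → November 1907.
Day 21 is valid in November, giving November 21, 1907.
Now add 202 days from November 21, 1907.
November has 30 days, so 30 − 21 = 9 days remain after November 21, 1907; 202 − 9 = 193 left.
December 1907 has 31 days: 193 − 31 = 162 left.
January 1908 has 31 days: 162 − 31 = 131 left.
February 1908 has 29 days (1908 is a leap year): 131 − 29 = 102 left.
March 1908 has 31 days: 102 − 31 = 71 left.
April 1908 has 30 days: 71 − 30 = 41 left.
May 1908 has 31 days: 41 − 31 = 10 left.
10 days into June 1908 → June 10, 1908.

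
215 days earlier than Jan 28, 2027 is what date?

Going back 215 days from January 28, 2027.
Going back 28 days from January 28, 2027 reaches the end of the previous month; 215 − 28 = 187 left.
December 2026 has 31 days: 187 − 31 = 156 left.
November 2026 has 30 days: 156 − 30 = 126 left.
October 2026 has 31 days: 126 − 31 = 95 left.
September 2026 has 30 days: 95 − 30 = 65 left.
August 2026 has 31 days: 65 − 31 = 34 left.
July 2026 has 31 days: 34 − 31 = 3 left.
June 2026 has 30 days; 30 − 3 = 27 → June 27, 2026.

June 27, 2026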